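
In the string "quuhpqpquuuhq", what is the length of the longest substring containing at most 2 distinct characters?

[q] 1 distinct, len 1
[q, u] 2 distinct, len 2
[q, u, u] 2 distinct, len 3
[u, u, h] 2 distinct, len 3
[h, p] 2 distinct, len 2
[p, q] 2 distinct, len 2
[p, q, p] 2 distinct, len 3
[p, q, p, q] 2 distinct, len 4
[q, u] 2 distinct, len 2
[q, u, u] 2 distinct, len 3
[q, u, u, u] 2 distinct, len 4
[u, u, u, h] 2 distinct, len 4
[h, q] 2 distinct, len 2
Longest length with ≤2 distinct: 4.

4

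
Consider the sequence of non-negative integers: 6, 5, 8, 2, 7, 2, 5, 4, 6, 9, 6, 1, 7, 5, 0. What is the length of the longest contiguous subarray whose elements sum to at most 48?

10

[6] sum 6 len 1
[6, 5] sum 11 len 2
[6, 5, 8] sum 19 len 3
[6, 5, 8, 2] sum 21 len 4
[6, 5, 8, 2, 7] sum 28 len 5
[6, 5, 8, 2, 7, 2] sum 30 len 6
[6, 5, 8, 2, 7, 2, 5] sum 35 len 7
[6, 5, 8, 2, 7, 2, 5, 4] sum 39 len 8
[6, 5, 8, 2, 7, 2, 5, 4, 6] sum 45 len 9
[5, 8, 2, 7, 2, 5, 4, 6, 9] sum 48 len 9
[2, 7, 2, 5, 4, 6, 9, 6] sum 41 len 8
[2, 7, 2, 5, 4, 6, 9, 6, 1] sum 42 len 9
[7, 2, 5, 4, 6, 9, 6, 1, 7] sum 47 len 9
[2, 5, 4, 6, 9, 6, 1, 7, 5] sum 45 len 9
[2, 5, 4, 6, 9, 6, 1, 7, 5, 0] sum 45 len 10
Longest length seen: 10.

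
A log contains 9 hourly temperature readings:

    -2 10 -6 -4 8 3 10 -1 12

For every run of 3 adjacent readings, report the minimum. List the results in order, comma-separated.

-2 10 -6 → min -6
10 -6 -4 → min -6
-6 -4 8 → min -6
-4 8 3 → min -4
8 3 10 → min 3
3 10 -1 → min -1
10 -1 12 → min -1

-6, -6, -6, -4, 3, -1, -1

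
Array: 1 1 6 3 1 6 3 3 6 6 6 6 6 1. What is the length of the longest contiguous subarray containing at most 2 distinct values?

Extend right; when distinct count exceeds 2, shrink from the left:
[1] 1 distinct, len 1
[1, 1] 1 distinct, len 2
[1, 1, 6] 2 distinct, len 3
[6, 3] 2 distinct, len 2
[3, 1] 2 distinct, len 2
[1, 6] 2 distinct, len 2
[6, 3] 2 distinct, len 2
[6, 3, 3] 2 distinct, len 3
[6, 3, 3, 6] 2 distinct, len 4
[6, 3, 3, 6, 6] 2 distinct, len 5
[6, 3, 3, 6, 6, 6] 2 distinct, len 6
[6, 3, 3, 6, 6, 6, 6] 2 distinct, len 7
[6, 3, 3, 6, 6, 6, 6, 6] 2 distinct, len 8
[6, 6, 6, 6, 6, 1] 2 distinct, len 6
Longest length with ≤2 distinct: 8.

8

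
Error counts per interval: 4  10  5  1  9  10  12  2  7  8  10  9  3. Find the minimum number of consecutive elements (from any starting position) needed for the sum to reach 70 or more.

9

add 4: running sum 4 < 70
add 10: running sum 14 < 70
add 5: running sum 19 < 70
add 1: running sum 20 < 70
add 9: running sum 29 < 70
add 10: running sum 39 < 70
add 12: running sum 51 < 70
add 2: running sum 53 < 70
add 7: running sum 60 < 70
add 8: running sum 68 < 70
end 10: [10, 5, 1, 9, 10, 12, 2, 7, 8, 10] sum 74, len 10
end 11: [5, 1, 9, 10, 12, 2, 7, 8, 10, 9] sum 73, len 10
end 12: [9, 10, 12, 2, 7, 8, 10, 9, 3] sum 70, len 9
Shortest qualifying length: 9.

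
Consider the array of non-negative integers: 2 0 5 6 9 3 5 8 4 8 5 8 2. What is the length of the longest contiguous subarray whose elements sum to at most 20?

Extend to the right; shrink from the left whenever the sum exceeds 20:
→ 2: sum 2, len 1
→ 0: sum 2, len 2
→ 5: sum 7, len 3
→ 6: sum 13, len 4
→ 9 (dropped 2): sum 20, len 4
→ 3 (dropped 0, 5): sum 18, len 3
→ 5 (dropped 6): sum 17, len 3
→ 8 (dropped 9): sum 16, len 3
→ 4: sum 20, len 4
→ 8 (dropped 3, 5): sum 20, len 3
→ 5 (dropped 8): sum 17, len 3
→ 8 (dropped 4, 8): sum 13, len 2
→ 2: sum 15, len 3
Longest length seen: 4.

4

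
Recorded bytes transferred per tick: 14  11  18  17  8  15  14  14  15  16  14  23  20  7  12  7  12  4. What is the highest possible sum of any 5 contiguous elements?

[14, 11, 18, 17, 8] → sum 68
[11, 18, 17, 8, 15] → sum 69
[18, 17, 8, 15, 14] → sum 72
[17, 8, 15, 14, 14] → sum 68
[8, 15, 14, 14, 15] → sum 66
[15, 14, 14, 15, 16] → sum 74
[14, 14, 15, 16, 14] → sum 73
[14, 15, 16, 14, 23] → sum 82
[15, 16, 14, 23, 20] → sum 88
[16, 14, 23, 20, 7] → sum 80
[14, 23, 20, 7, 12] → sum 76
[23, 20, 7, 12, 7] → sum 69
[20, 7, 12, 7, 12] → sum 58
[7, 12, 7, 12, 4] → sum 42
Highest of these is 88.

88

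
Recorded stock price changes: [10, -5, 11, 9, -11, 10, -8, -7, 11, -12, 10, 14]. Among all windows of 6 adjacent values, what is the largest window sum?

[10, -5, 11, 9, -11, 10] → sum 24
[-5, 11, 9, -11, 10, -8] → sum 6
[11, 9, -11, 10, -8, -7] → sum 4
[9, -11, 10, -8, -7, 11] → sum 4
[-11, 10, -8, -7, 11, -12] → sum -17
[10, -8, -7, 11, -12, 10] → sum 4
[-8, -7, 11, -12, 10, 14] → sum 8
Largest of these is 24.

24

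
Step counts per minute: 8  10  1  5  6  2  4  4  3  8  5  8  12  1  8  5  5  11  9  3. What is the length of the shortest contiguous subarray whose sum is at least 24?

3

Extend right; whenever the sum reaches 24, record the length and shrink from the left:
add 8: running sum 8 < 24
add 10: running sum 18 < 24
add 1: running sum 19 < 24
end 3: [8, 10, 1, 5] sum 24, len 4
end 4: [8, 10, 1, 5, 6] sum 30, len 5
end 5: [10, 1, 5, 6, 2] sum 24, len 5
end 6: [10, 1, 5, 6, 2, 4] sum 28, len 6
end 7: [10, 1, 5, 6, 2, 4, 4] sum 32, len 7
end 8: [5, 6, 2, 4, 4, 3] sum 24, len 6
end 9: [6, 2, 4, 4, 3, 8] sum 27, len 6
end 10: [4, 4, 3, 8, 5] sum 24, len 5
end 11: [3, 8, 5, 8] sum 24, len 4
end 12: [5, 8, 12] sum 25, len 3
end 13: [5, 8, 12, 1] sum 26, len 4
end 14: [8, 12, 1, 8] sum 29, len 4
end 15: [12, 1, 8, 5] sum 26, len 4
end 16: [12, 1, 8, 5, 5] sum 31, len 5
end 17: [8, 5, 5, 11] sum 29, len 4
end 18: [5, 11, 9] sum 25, len 3
end 19: [5, 11, 9, 3] sum 28, len 4
Shortest qualifying length: 3.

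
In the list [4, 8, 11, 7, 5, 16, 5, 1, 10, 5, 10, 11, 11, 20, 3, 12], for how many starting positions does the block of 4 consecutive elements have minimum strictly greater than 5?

1

4 8 11 7 → min 4
8 11 7 5 → min 5
11 7 5 16 → min 5
7 5 16 5 → min 5
5 16 5 1 → min 1
16 5 1 10 → min 1
5 1 10 5 → min 1
1 10 5 10 → min 1
10 5 10 11 → min 5
5 10 11 11 → min 5
10 11 11 20 → min 10  > 5 ✓
11 11 20 3 → min 3
11 20 3 12 → min 3
1 window satisfy the condition.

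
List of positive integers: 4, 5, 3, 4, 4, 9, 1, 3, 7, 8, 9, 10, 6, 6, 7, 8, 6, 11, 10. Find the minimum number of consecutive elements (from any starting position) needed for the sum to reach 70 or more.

9

add 4: running sum 4 < 70
add 5: running sum 9 < 70
add 3: running sum 12 < 70
add 4: running sum 16 < 70
add 4: running sum 20 < 70
add 9: running sum 29 < 70
add 1: running sum 30 < 70
add 3: running sum 33 < 70
add 7: running sum 40 < 70
add 8: running sum 48 < 70
add 9: running sum 57 < 70
add 10: running sum 67 < 70
add 6: shortest ending here [4, 5, 3, 4, 4, 9, 1, 3, 7, 8, 9, 10, 6] sum 73, len 13
add 6: shortest ending here [3, 4, 4, 9, 1, 3, 7, 8, 9, 10, 6, 6] sum 70, len 12
add 7: shortest ending here [4, 9, 1, 3, 7, 8, 9, 10, 6, 6, 7] sum 70, len 11
add 8: shortest ending here [9, 1, 3, 7, 8, 9, 10, 6, 6, 7, 8] sum 74, len 11
add 6: shortest ending here [3, 7, 8, 9, 10, 6, 6, 7, 8, 6] sum 70, len 10
add 11: shortest ending here [8, 9, 10, 6, 6, 7, 8, 6, 11] sum 71, len 9
add 10: shortest ending here [9, 10, 6, 6, 7, 8, 6, 11, 10] sum 73, len 9
Shortest qualifying length: 9.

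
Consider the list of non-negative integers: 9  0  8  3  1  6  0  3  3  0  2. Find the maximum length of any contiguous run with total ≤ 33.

[9] sum 9 len 1
[9, 0] sum 9 len 2
[9, 0, 8] sum 17 len 3
[9, 0, 8, 3] sum 20 len 4
[9, 0, 8, 3, 1] sum 21 len 5
[9, 0, 8, 3, 1, 6] sum 27 len 6
[9, 0, 8, 3, 1, 6, 0] sum 27 len 7
[9, 0, 8, 3, 1, 6, 0, 3] sum 30 len 8
[9, 0, 8, 3, 1, 6, 0, 3, 3] sum 33 len 9
[9, 0, 8, 3, 1, 6, 0, 3, 3, 0] sum 33 len 10
[0, 8, 3, 1, 6, 0, 3, 3, 0, 2] sum 26 len 10
Longest length seen: 10.

10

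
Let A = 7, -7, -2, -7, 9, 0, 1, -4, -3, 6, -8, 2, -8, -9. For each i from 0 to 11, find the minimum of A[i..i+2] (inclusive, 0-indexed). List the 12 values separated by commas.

Sliding a size-3 window across the 14 values:
7 -7 -2 → min -7
-7 -2 -7 → min -7
-2 -7 9 → min -7
-7 9 0 → min -7
9 0 1 → min 0
0 1 -4 → min -4
1 -4 -3 → min -4
-4 -3 6 → min -4
-3 6 -8 → min -8
6 -8 2 → min -8
-8 2 -8 → min -8
2 -8 -9 → min -9

-7, -7, -7, -7, 0, -4, -4, -4, -8, -8, -8, -9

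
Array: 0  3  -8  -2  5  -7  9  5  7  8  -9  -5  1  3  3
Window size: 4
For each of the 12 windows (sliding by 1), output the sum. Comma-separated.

-7, -2, -12, 5, 12, 14, 29, 11, 1, -5, -10, 2

0 3 -8 -2 → sum -7
3 -8 -2 5 → sum -2
-8 -2 5 -7 → sum -12
-2 5 -7 9 → sum 5
5 -7 9 5 → sum 12
-7 9 5 7 → sum 14
9 5 7 8 → sum 29
5 7 8 -9 → sum 11
7 8 -9 -5 → sum 1
8 -9 -5 1 → sum -5
-9 -5 1 3 → sum -10
-5 1 3 3 → sum 2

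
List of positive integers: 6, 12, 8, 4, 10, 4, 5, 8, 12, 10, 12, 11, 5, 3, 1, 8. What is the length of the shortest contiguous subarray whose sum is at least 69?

8

add 6: running sum 6 < 69
add 12: running sum 18 < 69
add 8: running sum 26 < 69
add 4: running sum 30 < 69
add 10: running sum 40 < 69
add 4: running sum 44 < 69
add 5: running sum 49 < 69
add 8: running sum 57 < 69
add 12: shortest ending here [6, 12, 8, 4, 10, 4, 5, 8, 12] sum 69, len 9
add 10: shortest ending here [12, 8, 4, 10, 4, 5, 8, 12, 10] sum 73, len 9
add 12: shortest ending here [8, 4, 10, 4, 5, 8, 12, 10, 12] sum 73, len 9
add 11: shortest ending here [10, 4, 5, 8, 12, 10, 12, 11] sum 72, len 8
add 5: shortest ending here [10, 4, 5, 8, 12, 10, 12, 11, 5] sum 77, len 9
add 3: shortest ending here [4, 5, 8, 12, 10, 12, 11, 5, 3] sum 70, len 9
add 1: shortest ending here [4, 5, 8, 12, 10, 12, 11, 5, 3, 1] sum 71, len 10
add 8: shortest ending here [8, 12, 10, 12, 11, 5, 3, 1, 8] sum 70, len 9
Shortest qualifying length: 8.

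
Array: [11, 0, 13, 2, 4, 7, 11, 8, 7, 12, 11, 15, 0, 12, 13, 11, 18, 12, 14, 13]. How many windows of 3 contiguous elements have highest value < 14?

[11, 0, 13] → max 13  < 14 ✓
[0, 13, 2] → max 13  < 14 ✓
[13, 2, 4] → max 13  < 14 ✓
[2, 4, 7] → max 7  < 14 ✓
[4, 7, 11] → max 11  < 14 ✓
[7, 11, 8] → max 11  < 14 ✓
[11, 8, 7] → max 11  < 14 ✓
[8, 7, 12] → max 12  < 14 ✓
[7, 12, 11] → max 12  < 14 ✓
[12, 11, 15] → max 15
[11, 15, 0] → max 15
[15, 0, 12] → max 15
[0, 12, 13] → max 13  < 14 ✓
[12, 13, 11] → max 13  < 14 ✓
[13, 11, 18] → max 18
[11, 18, 12] → max 18
[18, 12, 14] → max 18
[12, 14, 13] → max 14
11 windows satisfy the condition.

11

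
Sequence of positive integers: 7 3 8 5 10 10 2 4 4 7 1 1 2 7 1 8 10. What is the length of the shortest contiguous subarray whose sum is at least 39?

6

Extend right; whenever the sum reaches 39, record the length and shrink from the left:
add 7: running sum 7 < 39
add 3: running sum 10 < 39
add 8: running sum 18 < 39
add 5: running sum 23 < 39
add 10: running sum 33 < 39
add 10: shortest ending here [7, 3, 8, 5, 10, 10] sum 43, len 6
add 2: shortest ending here [7, 3, 8, 5, 10, 10, 2] sum 45, len 7
add 4: shortest ending here [8, 5, 10, 10, 2, 4] sum 39, len 6
add 4: shortest ending here [8, 5, 10, 10, 2, 4, 4] sum 43, len 7
add 7: shortest ending here [5, 10, 10, 2, 4, 4, 7] sum 42, len 7
add 1: shortest ending here [5, 10, 10, 2, 4, 4, 7, 1] sum 43, len 8
add 1: shortest ending here [10, 10, 2, 4, 4, 7, 1, 1] sum 39, len 8
add 2: shortest ending here [10, 10, 2, 4, 4, 7, 1, 1, 2] sum 41, len 9
add 7: shortest ending here [10, 10, 2, 4, 4, 7, 1, 1, 2, 7] sum 48, len 10
add 1: shortest ending here [10, 2, 4, 4, 7, 1, 1, 2, 7, 1] sum 39, len 10
add 8: shortest ending here [10, 2, 4, 4, 7, 1, 1, 2, 7, 1, 8] sum 47, len 11
add 10: shortest ending here [4, 7, 1, 1, 2, 7, 1, 8, 10] sum 41, len 9
Shortest qualifying length: 6.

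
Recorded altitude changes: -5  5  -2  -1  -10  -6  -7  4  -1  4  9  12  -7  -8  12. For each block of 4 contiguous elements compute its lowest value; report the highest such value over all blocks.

[-5, 5, -2, -1] → min -5
[5, -2, -1, -10] → min -10
[-2, -1, -10, -6] → min -10
[-1, -10, -6, -7] → min -10
[-10, -6, -7, 4] → min -10
[-6, -7, 4, -1] → min -7
[-7, 4, -1, 4] → min -7
[4, -1, 4, 9] → min -1
[-1, 4, 9, 12] → min -1
[4, 9, 12, -7] → min -7
[9, 12, -7, -8] → min -8
[12, -7, -8, 12] → min -8
Highest of these is -1.

-1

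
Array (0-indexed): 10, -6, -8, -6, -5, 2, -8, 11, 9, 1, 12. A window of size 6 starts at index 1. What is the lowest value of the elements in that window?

-8

Elements at indices 1..6: -6, -8, -6, -5, 2, -8
min(-6, -8, -6, -5, 2, -8) = -8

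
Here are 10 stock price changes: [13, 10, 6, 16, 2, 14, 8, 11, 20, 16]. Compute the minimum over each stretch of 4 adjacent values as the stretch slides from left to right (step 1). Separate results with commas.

6, 2, 2, 2, 2, 8, 8

[13, 10, 6, 16] → min 6
[10, 6, 16, 2] → min 2
[6, 16, 2, 14] → min 2
[16, 2, 14, 8] → min 2
[2, 14, 8, 11] → min 2
[14, 8, 11, 20] → min 8
[8, 11, 20, 16] → min 8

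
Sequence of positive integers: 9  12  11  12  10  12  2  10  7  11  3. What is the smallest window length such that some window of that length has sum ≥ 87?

9

Extend right; whenever the sum reaches 87, record the length and shrink from the left:
add 9: running sum 9 < 87
add 12: running sum 21 < 87
add 11: running sum 32 < 87
add 12: running sum 44 < 87
add 10: running sum 54 < 87
add 12: running sum 66 < 87
add 2: running sum 68 < 87
add 10: running sum 78 < 87
add 7: running sum 85 < 87
add 11: shortest ending here [12, 11, 12, 10, 12, 2, 10, 7, 11] sum 87, len 9
add 3: shortest ending here [12, 11, 12, 10, 12, 2, 10, 7, 11, 3] sum 90, len 10
Shortest qualifying length: 9.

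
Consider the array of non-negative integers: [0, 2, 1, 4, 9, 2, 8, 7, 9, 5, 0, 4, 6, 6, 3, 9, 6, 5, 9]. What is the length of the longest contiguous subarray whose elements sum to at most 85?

Extend to the right; shrink from the left whenever the sum exceeds 85:
add 0: [0] sum 0, len 1
add 2: [0, 2] sum 2, len 2
add 1: [0, 2, 1] sum 3, len 3
add 4: [0, 2, 1, 4] sum 7, len 4
add 9: [0, 2, 1, 4, 9] sum 16, len 5
add 2: [0, 2, 1, 4, 9, 2] sum 18, len 6
add 8: [0, 2, 1, 4, 9, 2, 8] sum 26, len 7
add 7: [0, 2, 1, 4, 9, 2, 8, 7] sum 33, len 8
add 9: [0, 2, 1, 4, 9, 2, 8, 7, 9] sum 42, len 9
add 5: [0, 2, 1, 4, 9, 2, 8, 7, 9, 5] sum 47, len 10
add 0: [0, 2, 1, 4, 9, 2, 8, 7, 9, 5, 0] sum 47, len 11
add 4: [0, 2, 1, 4, 9, 2, 8, 7, 9, 5, 0, 4] sum 51, len 12
add 6: [0, 2, 1, 4, 9, 2, 8, 7, 9, 5, 0, 4, 6] sum 57, len 13
add 6: [0, 2, 1, 4, 9, 2, 8, 7, 9, 5, 0, 4, 6, 6] sum 63, len 14
add 3: [0, 2, 1, 4, 9, 2, 8, 7, 9, 5, 0, 4, 6, 6, 3] sum 66, len 15
add 9: [0, 2, 1, 4, 9, 2, 8, 7, 9, 5, 0, 4, 6, 6, 3, 9] sum 75, len 16
add 6: [0, 2, 1, 4, 9, 2, 8, 7, 9, 5, 0, 4, 6, 6, 3, 9, 6] sum 81, len 17
add 5: [1, 4, 9, 2, 8, 7, 9, 5, 0, 4, 6, 6, 3, 9, 6, 5] sum 84, len 16
add 9: [2, 8, 7, 9, 5, 0, 4, 6, 6, 3, 9, 6, 5, 9] sum 79, len 14
Longest length seen: 17.

17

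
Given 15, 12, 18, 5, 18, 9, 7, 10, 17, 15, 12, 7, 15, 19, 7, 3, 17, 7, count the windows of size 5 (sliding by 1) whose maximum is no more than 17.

4

15 12 18 5 18 → max 18
12 18 5 18 9 → max 18
18 5 18 9 7 → max 18
5 18 9 7 10 → max 18
18 9 7 10 17 → max 18
9 7 10 17 15 → max 17  ≤ 17 ✓
7 10 17 15 12 → max 17  ≤ 17 ✓
10 17 15 12 7 → max 17  ≤ 17 ✓
17 15 12 7 15 → max 17  ≤ 17 ✓
15 12 7 15 19 → max 19
12 7 15 19 7 → max 19
7 15 19 7 3 → max 19
15 19 7 3 17 → max 19
19 7 3 17 7 → max 19
4 windows satisfy the condition.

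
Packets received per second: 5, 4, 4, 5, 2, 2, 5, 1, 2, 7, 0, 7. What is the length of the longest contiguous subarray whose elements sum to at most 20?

add 5: [5] sum 5, len 1
add 4: [5, 4] sum 9, len 2
add 4: [5, 4, 4] sum 13, len 3
add 5: [5, 4, 4, 5] sum 18, len 4
add 2: [5, 4, 4, 5, 2] sum 20, len 5
add 2: [4, 4, 5, 2, 2] sum 17, len 5
add 5: [4, 5, 2, 2, 5] sum 18, len 5
add 1: [4, 5, 2, 2, 5, 1] sum 19, len 6
add 2: [5, 2, 2, 5, 1, 2] sum 17, len 6
add 7: [2, 2, 5, 1, 2, 7] sum 19, len 6
add 0: [2, 2, 5, 1, 2, 7, 0] sum 19, len 7
add 7: [1, 2, 7, 0, 7] sum 17, len 5
Longest length seen: 7.

7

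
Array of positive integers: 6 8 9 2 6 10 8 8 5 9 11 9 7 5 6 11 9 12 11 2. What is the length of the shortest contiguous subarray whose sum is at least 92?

11

Extend right; whenever the sum reaches 92, record the length and shrink from the left:
add 6: running sum 6 < 92
add 8: running sum 14 < 92
add 9: running sum 23 < 92
add 2: running sum 25 < 92
add 6: running sum 31 < 92
add 10: running sum 41 < 92
add 8: running sum 49 < 92
add 8: running sum 57 < 92
add 5: running sum 62 < 92
add 9: running sum 71 < 92
add 11: running sum 82 < 92
add 9: running sum 91 < 92
add 7: shortest ending here [8, 9, 2, 6, 10, 8, 8, 5, 9, 11, 9, 7] sum 92, len 12
add 5: shortest ending here [8, 9, 2, 6, 10, 8, 8, 5, 9, 11, 9, 7, 5] sum 97, len 13
add 6: shortest ending here [9, 2, 6, 10, 8, 8, 5, 9, 11, 9, 7, 5, 6] sum 95, len 13
add 11: shortest ending here [6, 10, 8, 8, 5, 9, 11, 9, 7, 5, 6, 11] sum 95, len 12
add 9: shortest ending here [10, 8, 8, 5, 9, 11, 9, 7, 5, 6, 11, 9] sum 98, len 12
add 12: shortest ending here [8, 5, 9, 11, 9, 7, 5, 6, 11, 9, 12] sum 92, len 11
add 11: shortest ending here [5, 9, 11, 9, 7, 5, 6, 11, 9, 12, 11] sum 95, len 11
add 2: shortest ending here [9, 11, 9, 7, 5, 6, 11, 9, 12, 11, 2] sum 92, len 11
Shortest qualifying length: 11.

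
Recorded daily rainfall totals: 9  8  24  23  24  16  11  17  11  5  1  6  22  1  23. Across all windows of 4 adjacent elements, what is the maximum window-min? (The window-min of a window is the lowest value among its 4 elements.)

16

[9, 8, 24, 23] → min 8
[8, 24, 23, 24] → min 8
[24, 23, 24, 16] → min 16
[23, 24, 16, 11] → min 11
[24, 16, 11, 17] → min 11
[16, 11, 17, 11] → min 11
[11, 17, 11, 5] → min 5
[17, 11, 5, 1] → min 1
[11, 5, 1, 6] → min 1
[5, 1, 6, 22] → min 1
[1, 6, 22, 1] → min 1
[6, 22, 1, 23] → min 1
Maximum of these is 16.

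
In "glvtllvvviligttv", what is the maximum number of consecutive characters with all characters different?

add g: [g] len 1
add l: [g, l] len 2
add v: [g, l, v] len 3
add t: [g, l, v, t] len 4
add l (repeat l, move left end past it): [v, t, l] len 3
add l (repeat l, move left end past it): [l] len 1
add v: [l, v] len 2
add v (repeat v, move left end past it): [v] len 1
add v (repeat v, move left end past it): [v] len 1
add i: [v, i] len 2
add l: [v, i, l] len 3
add i (repeat i, move left end past it): [l, i] len 2
add g: [l, i, g] len 3
add t: [l, i, g, t] len 4
add t (repeat t, move left end past it): [t] len 1
add v: [t, v] len 2
Longest all-distinct length: 4.

4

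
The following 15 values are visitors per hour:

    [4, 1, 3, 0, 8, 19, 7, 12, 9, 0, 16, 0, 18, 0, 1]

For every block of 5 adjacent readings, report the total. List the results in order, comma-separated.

4 1 3 0 8 → sum 16
1 3 0 8 19 → sum 31
3 0 8 19 7 → sum 37
0 8 19 7 12 → sum 46
8 19 7 12 9 → sum 55
19 7 12 9 0 → sum 47
7 12 9 0 16 → sum 44
12 9 0 16 0 → sum 37
9 0 16 0 18 → sum 43
0 16 0 18 0 → sum 34
16 0 18 0 1 → sum 35

16, 31, 37, 46, 55, 47, 44, 37, 43, 34, 35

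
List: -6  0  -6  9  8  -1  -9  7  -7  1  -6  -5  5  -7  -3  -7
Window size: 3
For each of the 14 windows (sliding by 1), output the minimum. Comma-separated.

[-6, 0, -6] → min -6
[0, -6, 9] → min -6
[-6, 9, 8] → min -6
[9, 8, -1] → min -1
[8, -1, -9] → min -9
[-1, -9, 7] → min -9
[-9, 7, -7] → min -9
[7, -7, 1] → min -7
[-7, 1, -6] → min -7
[1, -6, -5] → min -6
[-6, -5, 5] → min -6
[-5, 5, -7] → min -7
[5, -7, -3] → min -7
[-7, -3, -7] → min -7

-6, -6, -6, -1, -9, -9, -9, -7, -7, -6, -6, -7, -7, -7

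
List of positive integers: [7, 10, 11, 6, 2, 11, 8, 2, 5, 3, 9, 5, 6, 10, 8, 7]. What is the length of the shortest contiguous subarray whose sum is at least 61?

add 7: running sum 7 < 61
add 10: running sum 17 < 61
add 11: running sum 28 < 61
add 6: running sum 34 < 61
add 2: running sum 36 < 61
add 11: running sum 47 < 61
add 8: running sum 55 < 61
add 2: running sum 57 < 61
end 8: [7, 10, 11, 6, 2, 11, 8, 2, 5] sum 62, len 9
end 9: [7, 10, 11, 6, 2, 11, 8, 2, 5, 3] sum 65, len 10
end 10: [10, 11, 6, 2, 11, 8, 2, 5, 3, 9] sum 67, len 10
end 11: [11, 6, 2, 11, 8, 2, 5, 3, 9, 5] sum 62, len 10
end 12: [11, 6, 2, 11, 8, 2, 5, 3, 9, 5, 6] sum 68, len 11
end 13: [2, 11, 8, 2, 5, 3, 9, 5, 6, 10] sum 61, len 10
end 14: [11, 8, 2, 5, 3, 9, 5, 6, 10, 8] sum 67, len 10
end 15: [8, 2, 5, 3, 9, 5, 6, 10, 8, 7] sum 63, len 10
Shortest qualifying length: 9.

9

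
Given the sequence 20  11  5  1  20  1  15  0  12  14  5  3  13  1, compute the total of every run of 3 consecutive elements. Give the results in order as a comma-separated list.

Sliding a size-3 window across the 14 values:
[20, 11, 5] → sum 36
[11, 5, 1] → sum 17
[5, 1, 20] → sum 26
[1, 20, 1] → sum 22
[20, 1, 15] → sum 36
[1, 15, 0] → sum 16
[15, 0, 12] → sum 27
[0, 12, 14] → sum 26
[12, 14, 5] → sum 31
[14, 5, 3] → sum 22
[5, 3, 13] → sum 21
[3, 13, 1] → sum 17

36, 17, 26, 22, 36, 16, 27, 26, 31, 22, 21, 17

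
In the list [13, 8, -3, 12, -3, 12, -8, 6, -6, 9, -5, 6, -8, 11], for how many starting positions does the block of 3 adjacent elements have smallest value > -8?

7

13 8 -3 → min -3  > -8 ✓
8 -3 12 → min -3  > -8 ✓
-3 12 -3 → min -3  > -8 ✓
12 -3 12 → min -3  > -8 ✓
-3 12 -8 → min -8
12 -8 6 → min -8
-8 6 -6 → min -8
6 -6 9 → min -6  > -8 ✓
-6 9 -5 → min -6  > -8 ✓
9 -5 6 → min -5  > -8 ✓
-5 6 -8 → min -8
6 -8 11 → min -8
7 windows satisfy the condition.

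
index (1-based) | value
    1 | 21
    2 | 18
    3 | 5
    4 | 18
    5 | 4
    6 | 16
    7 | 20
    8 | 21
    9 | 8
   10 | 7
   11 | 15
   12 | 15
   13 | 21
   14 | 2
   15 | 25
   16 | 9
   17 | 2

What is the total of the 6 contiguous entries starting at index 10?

Elements at indices 10..15: 7, 15, 15, 21, 2, 25
sum(7, 15, 15, 21, 2, 25) = 85

85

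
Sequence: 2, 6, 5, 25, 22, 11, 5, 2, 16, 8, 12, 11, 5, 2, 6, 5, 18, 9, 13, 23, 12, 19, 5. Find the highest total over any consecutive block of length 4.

67

[2, 6, 5, 25] → sum 38
[6, 5, 25, 22] → sum 58
[5, 25, 22, 11] → sum 63
[25, 22, 11, 5] → sum 63
[22, 11, 5, 2] → sum 40
[11, 5, 2, 16] → sum 34
[5, 2, 16, 8] → sum 31
[2, 16, 8, 12] → sum 38
[16, 8, 12, 11] → sum 47
[8, 12, 11, 5] → sum 36
[12, 11, 5, 2] → sum 30
[11, 5, 2, 6] → sum 24
[5, 2, 6, 5] → sum 18
[2, 6, 5, 18] → sum 31
[6, 5, 18, 9] → sum 38
[5, 18, 9, 13] → sum 45
[18, 9, 13, 23] → sum 63
[9, 13, 23, 12] → sum 57
[13, 23, 12, 19] → sum 67
[23, 12, 19, 5] → sum 59
Highest of these is 67.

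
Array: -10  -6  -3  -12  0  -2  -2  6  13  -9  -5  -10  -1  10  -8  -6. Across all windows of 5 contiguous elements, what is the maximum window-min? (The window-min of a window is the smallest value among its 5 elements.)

-2

Each size-5 window and its min:
-10 -6 -3 -12 0 → min -12
-6 -3 -12 0 -2 → min -12
-3 -12 0 -2 -2 → min -12
-12 0 -2 -2 6 → min -12
0 -2 -2 6 13 → min -2
-2 -2 6 13 -9 → min -9
-2 6 13 -9 -5 → min -9
6 13 -9 -5 -10 → min -10
13 -9 -5 -10 -1 → min -10
-9 -5 -10 -1 10 → min -10
-5 -10 -1 10 -8 → min -10
-10 -1 10 -8 -6 → min -10
Maximum of these is -2.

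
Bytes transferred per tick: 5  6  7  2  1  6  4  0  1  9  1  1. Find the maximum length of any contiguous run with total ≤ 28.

9

→ 5: sum 5, len 1
→ 6: sum 11, len 2
→ 7: sum 18, len 3
→ 2: sum 20, len 4
→ 1: sum 21, len 5
→ 6: sum 27, len 6
→ 4 (dropped 5): sum 26, len 6
→ 0: sum 26, len 7
→ 1: sum 27, len 8
→ 9 (dropped 6, 7): sum 23, len 7
→ 1: sum 24, len 8
→ 1: sum 25, len 9
Longest length seen: 9.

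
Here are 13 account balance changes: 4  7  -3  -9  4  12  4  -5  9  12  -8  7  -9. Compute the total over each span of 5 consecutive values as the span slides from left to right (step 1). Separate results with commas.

Sliding a size-5 window across the 13 values:
4 7 -3 -9 4 → sum 3
7 -3 -9 4 12 → sum 11
-3 -9 4 12 4 → sum 8
-9 4 12 4 -5 → sum 6
4 12 4 -5 9 → sum 24
12 4 -5 9 12 → sum 32
4 -5 9 12 -8 → sum 12
-5 9 12 -8 7 → sum 15
9 12 -8 7 -9 → sum 11

3, 11, 8, 6, 24, 32, 12, 15, 11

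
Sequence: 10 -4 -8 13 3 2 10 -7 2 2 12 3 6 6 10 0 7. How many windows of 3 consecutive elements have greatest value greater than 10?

(10, -4, -8) → max 10
(-4, -8, 13) → max 13  > 10 ✓
(-8, 13, 3) → max 13  > 10 ✓
(13, 3, 2) → max 13  > 10 ✓
(3, 2, 10) → max 10
(2, 10, -7) → max 10
(10, -7, 2) → max 10
(-7, 2, 2) → max 2
(2, 2, 12) → max 12  > 10 ✓
(2, 12, 3) → max 12  > 10 ✓
(12, 3, 6) → max 12  > 10 ✓
(3, 6, 6) → max 6
(6, 6, 10) → max 10
(6, 10, 0) → max 10
(10, 0, 7) → max 10
6 windows satisfy the condition.

6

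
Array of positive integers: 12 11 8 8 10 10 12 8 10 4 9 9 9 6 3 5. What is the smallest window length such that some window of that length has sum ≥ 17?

add 12: running sum 12 < 17
add 11: shortest ending here [12, 11] sum 23, len 2
add 8: shortest ending here [11, 8] sum 19, len 2
add 8: shortest ending here [11, 8, 8] sum 27, len 3
add 10: shortest ending here [8, 10] sum 18, len 2
add 10: shortest ending here [10, 10] sum 20, len 2
add 12: shortest ending here [10, 12] sum 22, len 2
add 8: shortest ending here [12, 8] sum 20, len 2
add 10: shortest ending here [8, 10] sum 18, len 2
add 4: shortest ending here [8, 10, 4] sum 22, len 3
add 9: shortest ending here [10, 4, 9] sum 23, len 3
add 9: shortest ending here [9, 9] sum 18, len 2
add 9: shortest ending here [9, 9] sum 18, len 2
add 6: shortest ending here [9, 9, 6] sum 24, len 3
add 3: shortest ending here [9, 6, 3] sum 18, len 3
add 5: shortest ending here [9, 6, 3, 5] sum 23, len 4
Shortest qualifying length: 2.

2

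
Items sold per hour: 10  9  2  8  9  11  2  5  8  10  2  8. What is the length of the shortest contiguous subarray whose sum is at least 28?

3

Extend right; whenever the sum reaches 28, record the length and shrink from the left:
add 10: running sum 10 < 28
add 9: running sum 19 < 28
add 2: running sum 21 < 28
end 3: [10, 9, 2, 8] sum 29, len 4
end 4: [9, 2, 8, 9] sum 28, len 4
end 5: [8, 9, 11] sum 28, len 3
end 6: [8, 9, 11, 2] sum 30, len 4
end 7: [8, 9, 11, 2, 5] sum 35, len 5
end 8: [9, 11, 2, 5, 8] sum 35, len 5
end 9: [11, 2, 5, 8, 10] sum 36, len 5
end 10: [11, 2, 5, 8, 10, 2] sum 38, len 6
end 11: [8, 10, 2, 8] sum 28, len 4
Shortest qualifying length: 3.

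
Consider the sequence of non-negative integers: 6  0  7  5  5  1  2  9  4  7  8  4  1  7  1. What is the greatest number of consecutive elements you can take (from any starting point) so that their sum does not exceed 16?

4

[6] sum 6 len 1
[6, 0] sum 6 len 2
[6, 0, 7] sum 13 len 3
[0, 7, 5] sum 12 len 3
[5, 5] sum 10 len 2
[5, 5, 1] sum 11 len 3
[5, 5, 1, 2] sum 13 len 4
[1, 2, 9] sum 12 len 3
[1, 2, 9, 4] sum 16 len 4
[4, 7] sum 11 len 2
[7, 8] sum 15 len 2
[8, 4] sum 12 len 2
[8, 4, 1] sum 13 len 3
[4, 1, 7] sum 12 len 3
[4, 1, 7, 1] sum 13 len 4
Longest length seen: 4.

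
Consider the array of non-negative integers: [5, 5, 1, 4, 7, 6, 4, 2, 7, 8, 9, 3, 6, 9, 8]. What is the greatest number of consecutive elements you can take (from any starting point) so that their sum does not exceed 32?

7

Extend to the right; shrink from the left whenever the sum exceeds 32:
→ 5: sum 5, len 1
→ 5: sum 10, len 2
→ 1: sum 11, len 3
→ 4: sum 15, len 4
→ 7: sum 22, len 5
→ 6: sum 28, len 6
→ 4: sum 32, len 7
→ 2 (dropped 5): sum 29, len 7
→ 7 (dropped 5): sum 31, len 7
→ 8 (dropped 1, 4, 7): sum 27, len 5
→ 9 (dropped 6): sum 30, len 5
→ 3 (dropped 4): sum 29, len 5
→ 6 (dropped 2, 7): sum 26, len 4
→ 9 (dropped 8): sum 27, len 4
→ 8 (dropped 9): sum 26, len 4
Longest length seen: 7.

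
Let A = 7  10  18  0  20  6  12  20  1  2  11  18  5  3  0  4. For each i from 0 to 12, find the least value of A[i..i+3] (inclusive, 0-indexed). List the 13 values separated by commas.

(7, 10, 18, 0) → min 0
(10, 18, 0, 20) → min 0
(18, 0, 20, 6) → min 0
(0, 20, 6, 12) → min 0
(20, 6, 12, 20) → min 6
(6, 12, 20, 1) → min 1
(12, 20, 1, 2) → min 1
(20, 1, 2, 11) → min 1
(1, 2, 11, 18) → min 1
(2, 11, 18, 5) → min 2
(11, 18, 5, 3) → min 3
(18, 5, 3, 0) → min 0
(5, 3, 0, 4) → min 0

0, 0, 0, 0, 6, 1, 1, 1, 1, 2, 3, 0, 0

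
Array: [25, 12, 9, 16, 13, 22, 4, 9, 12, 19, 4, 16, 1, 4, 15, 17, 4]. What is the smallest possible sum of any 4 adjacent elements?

25

Window sums for each of the 14 positions:
(25, 12, 9, 16) → sum 62
(12, 9, 16, 13) → sum 50
(9, 16, 13, 22) → sum 60
(16, 13, 22, 4) → sum 55
(13, 22, 4, 9) → sum 48
(22, 4, 9, 12) → sum 47
(4, 9, 12, 19) → sum 44
(9, 12, 19, 4) → sum 44
(12, 19, 4, 16) → sum 51
(19, 4, 16, 1) → sum 40
(4, 16, 1, 4) → sum 25
(16, 1, 4, 15) → sum 36
(1, 4, 15, 17) → sum 37
(4, 15, 17, 4) → sum 40
Smallest of these is 25.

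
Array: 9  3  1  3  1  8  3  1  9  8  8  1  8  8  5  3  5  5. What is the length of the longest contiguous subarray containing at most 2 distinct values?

5

[9] 1 distinct, len 1
[9, 3] 2 distinct, len 2
[3, 1] 2 distinct, len 2
[3, 1, 3] 2 distinct, len 3
[3, 1, 3, 1] 2 distinct, len 4
[1, 8] 2 distinct, len 2
[8, 3] 2 distinct, len 2
[3, 1] 2 distinct, len 2
[1, 9] 2 distinct, len 2
[9, 8] 2 distinct, len 2
[9, 8, 8] 2 distinct, len 3
[8, 8, 1] 2 distinct, len 3
[8, 8, 1, 8] 2 distinct, len 4
[8, 8, 1, 8, 8] 2 distinct, len 5
[8, 8, 5] 2 distinct, len 3
[5, 3] 2 distinct, len 2
[5, 3, 5] 2 distinct, len 3
[5, 3, 5, 5] 2 distinct, len 4
Longest length with ≤2 distinct: 5.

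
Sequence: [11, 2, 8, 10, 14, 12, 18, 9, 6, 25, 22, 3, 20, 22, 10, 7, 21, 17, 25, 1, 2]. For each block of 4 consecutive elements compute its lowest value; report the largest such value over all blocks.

[11, 2, 8, 10] → min 2
[2, 8, 10, 14] → min 2
[8, 10, 14, 12] → min 8
[10, 14, 12, 18] → min 10
[14, 12, 18, 9] → min 9
[12, 18, 9, 6] → min 6
[18, 9, 6, 25] → min 6
[9, 6, 25, 22] → min 6
[6, 25, 22, 3] → min 3
[25, 22, 3, 20] → min 3
[22, 3, 20, 22] → min 3
[3, 20, 22, 10] → min 3
[20, 22, 10, 7] → min 7
[22, 10, 7, 21] → min 7
[10, 7, 21, 17] → min 7
[7, 21, 17, 25] → min 7
[21, 17, 25, 1] → min 1
[17, 25, 1, 2] → min 1
Largest of these is 10.

10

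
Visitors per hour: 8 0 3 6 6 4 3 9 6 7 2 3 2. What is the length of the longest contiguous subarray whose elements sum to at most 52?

add 8: [8] sum 8, len 1
add 0: [8, 0] sum 8, len 2
add 3: [8, 0, 3] sum 11, len 3
add 6: [8, 0, 3, 6] sum 17, len 4
add 6: [8, 0, 3, 6, 6] sum 23, len 5
add 4: [8, 0, 3, 6, 6, 4] sum 27, len 6
add 3: [8, 0, 3, 6, 6, 4, 3] sum 30, len 7
add 9: [8, 0, 3, 6, 6, 4, 3, 9] sum 39, len 8
add 6: [8, 0, 3, 6, 6, 4, 3, 9, 6] sum 45, len 9
add 7: [8, 0, 3, 6, 6, 4, 3, 9, 6, 7] sum 52, len 10
add 2: [0, 3, 6, 6, 4, 3, 9, 6, 7, 2] sum 46, len 10
add 3: [0, 3, 6, 6, 4, 3, 9, 6, 7, 2, 3] sum 49, len 11
add 2: [0, 3, 6, 6, 4, 3, 9, 6, 7, 2, 3, 2] sum 51, len 12
Longest length seen: 12.

12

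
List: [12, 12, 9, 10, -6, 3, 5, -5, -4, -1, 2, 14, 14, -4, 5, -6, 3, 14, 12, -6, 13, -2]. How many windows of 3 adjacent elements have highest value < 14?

13

[12, 12, 9] → max 12  < 14 ✓
[12, 9, 10] → max 12  < 14 ✓
[9, 10, -6] → max 10  < 14 ✓
[10, -6, 3] → max 10  < 14 ✓
[-6, 3, 5] → max 5  < 14 ✓
[3, 5, -5] → max 5  < 14 ✓
[5, -5, -4] → max 5  < 14 ✓
[-5, -4, -1] → max -1  < 14 ✓
[-4, -1, 2] → max 2  < 14 ✓
[-1, 2, 14] → max 14
[2, 14, 14] → max 14
[14, 14, -4] → max 14
[14, -4, 5] → max 14
[-4, 5, -6] → max 5  < 14 ✓
[5, -6, 3] → max 5  < 14 ✓
[-6, 3, 14] → max 14
[3, 14, 12] → max 14
[14, 12, -6] → max 14
[12, -6, 13] → max 13  < 14 ✓
[-6, 13, -2] → max 13  < 14 ✓
13 windows satisfy the condition.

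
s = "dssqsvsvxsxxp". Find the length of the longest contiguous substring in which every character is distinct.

3

add d: [d] len 1
add s: [d, s] len 2
add s (repeat s, move left end past it): [s] len 1
add q: [s, q] len 2
add s (repeat s, move left end past it): [q, s] len 2
add v: [q, s, v] len 3
add s (repeat s, move left end past it): [v, s] len 2
add v (repeat v, move left end past it): [s, v] len 2
add x: [s, v, x] len 3
add s (repeat s, move left end past it): [v, x, s] len 3
add x (repeat x, move left end past it): [s, x] len 2
add x (repeat x, move left end past it): [x] len 1
add p: [x, p] len 2
Longest all-distinct length: 3.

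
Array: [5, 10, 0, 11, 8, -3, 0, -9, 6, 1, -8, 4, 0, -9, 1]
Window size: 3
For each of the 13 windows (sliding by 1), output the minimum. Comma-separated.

0, 0, 0, -3, -3, -9, -9, -9, -8, -8, -8, -9, -9

Sliding a size-3 window across the 15 values:
5 10 0 → min 0
10 0 11 → min 0
0 11 8 → min 0
11 8 -3 → min -3
8 -3 0 → min -3
-3 0 -9 → min -9
0 -9 6 → min -9
-9 6 1 → min -9
6 1 -8 → min -8
1 -8 4 → min -8
-8 4 0 → min -8
4 0 -9 → min -9
0 -9 1 → min -9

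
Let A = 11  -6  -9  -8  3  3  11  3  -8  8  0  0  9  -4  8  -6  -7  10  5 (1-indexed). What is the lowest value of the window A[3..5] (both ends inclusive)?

-9

Elements at indices 3..5: -9, -8, 3
min(-9, -8, 3) = -9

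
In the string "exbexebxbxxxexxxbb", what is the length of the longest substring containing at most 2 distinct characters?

[e] 1 distinct, len 1
[e, x] 2 distinct, len 2
[x, b] 2 distinct, len 2
[b, e] 2 distinct, len 2
[e, x] 2 distinct, len 2
[e, x, e] 2 distinct, len 3
[e, b] 2 distinct, len 2
[b, x] 2 distinct, len 2
[b, x, b] 2 distinct, len 3
[b, x, b, x] 2 distinct, len 4
[b, x, b, x, x] 2 distinct, len 5
[b, x, b, x, x, x] 2 distinct, len 6
[x, x, x, e] 2 distinct, len 4
[x, x, x, e, x] 2 distinct, len 5
[x, x, x, e, x, x] 2 distinct, len 6
[x, x, x, e, x, x, x] 2 distinct, len 7
[x, x, x, b] 2 distinct, len 4
[x, x, x, b, b] 2 distinct, len 5
Longest length with ≤2 distinct: 7.

7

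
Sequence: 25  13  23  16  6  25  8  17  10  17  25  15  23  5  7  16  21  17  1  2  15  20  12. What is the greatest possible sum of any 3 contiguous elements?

Window sums for each of the 21 positions:
[25, 13, 23] → sum 61
[13, 23, 16] → sum 52
[23, 16, 6] → sum 45
[16, 6, 25] → sum 47
[6, 25, 8] → sum 39
[25, 8, 17] → sum 50
[8, 17, 10] → sum 35
[17, 10, 17] → sum 44
[10, 17, 25] → sum 52
[17, 25, 15] → sum 57
[25, 15, 23] → sum 63
[15, 23, 5] → sum 43
[23, 5, 7] → sum 35
[5, 7, 16] → sum 28
[7, 16, 21] → sum 44
[16, 21, 17] → sum 54
[21, 17, 1] → sum 39
[17, 1, 2] → sum 20
[1, 2, 15] → sum 18
[2, 15, 20] → sum 37
[15, 20, 12] → sum 47
Greatest of these is 63.

63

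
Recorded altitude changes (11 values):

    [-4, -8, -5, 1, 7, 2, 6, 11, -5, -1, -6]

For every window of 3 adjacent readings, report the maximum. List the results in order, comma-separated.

[-4, -8, -5] → max -4
[-8, -5, 1] → max 1
[-5, 1, 7] → max 7
[1, 7, 2] → max 7
[7, 2, 6] → max 7
[2, 6, 11] → max 11
[6, 11, -5] → max 11
[11, -5, -1] → max 11
[-5, -1, -6] → max -1

-4, 1, 7, 7, 7, 11, 11, 11, -1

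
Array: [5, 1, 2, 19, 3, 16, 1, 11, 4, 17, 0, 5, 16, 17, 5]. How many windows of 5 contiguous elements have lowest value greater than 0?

(5, 1, 2, 19, 3) → min 1  > 0 ✓
(1, 2, 19, 3, 16) → min 1  > 0 ✓
(2, 19, 3, 16, 1) → min 1  > 0 ✓
(19, 3, 16, 1, 11) → min 1  > 0 ✓
(3, 16, 1, 11, 4) → min 1  > 0 ✓
(16, 1, 11, 4, 17) → min 1  > 0 ✓
(1, 11, 4, 17, 0) → min 0
(11, 4, 17, 0, 5) → min 0
(4, 17, 0, 5, 16) → min 0
(17, 0, 5, 16, 17) → min 0
(0, 5, 16, 17, 5) → min 0
6 windows satisfy the condition.

6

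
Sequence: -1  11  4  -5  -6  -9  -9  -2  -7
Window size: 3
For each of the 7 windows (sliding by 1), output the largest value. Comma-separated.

-1 11 4 → max 11
11 4 -5 → max 11
4 -5 -6 → max 4
-5 -6 -9 → max -5
-6 -9 -9 → max -6
-9 -9 -2 → max -2
-9 -2 -7 → max -2

11, 11, 4, -5, -6, -2, -2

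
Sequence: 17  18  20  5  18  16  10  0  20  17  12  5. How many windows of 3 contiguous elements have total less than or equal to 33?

2

17 18 20 → sum 55
18 20 5 → sum 43
20 5 18 → sum 43
5 18 16 → sum 39
18 16 10 → sum 44
16 10 0 → sum 26  ≤ 33 ✓
10 0 20 → sum 30  ≤ 33 ✓
0 20 17 → sum 37
20 17 12 → sum 49
17 12 5 → sum 34
2 windows satisfy the condition.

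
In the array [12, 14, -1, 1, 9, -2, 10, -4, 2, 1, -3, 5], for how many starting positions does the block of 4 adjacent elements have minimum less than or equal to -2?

[12, 14, -1, 1] → min -1
[14, -1, 1, 9] → min -1
[-1, 1, 9, -2] → min -2  ≤ -2 ✓
[1, 9, -2, 10] → min -2  ≤ -2 ✓
[9, -2, 10, -4] → min -4  ≤ -2 ✓
[-2, 10, -4, 2] → min -4  ≤ -2 ✓
[10, -4, 2, 1] → min -4  ≤ -2 ✓
[-4, 2, 1, -3] → min -4  ≤ -2 ✓
[2, 1, -3, 5] → min -3  ≤ -2 ✓
7 windows satisfy the condition.

7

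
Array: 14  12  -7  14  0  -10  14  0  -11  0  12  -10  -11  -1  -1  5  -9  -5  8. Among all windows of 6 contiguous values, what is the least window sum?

Window sums for each of the 14 positions:
14 12 -7 14 0 -10 → sum 23
12 -7 14 0 -10 14 → sum 23
-7 14 0 -10 14 0 → sum 11
14 0 -10 14 0 -11 → sum 7
0 -10 14 0 -11 0 → sum -7
-10 14 0 -11 0 12 → sum 5
14 0 -11 0 12 -10 → sum 5
0 -11 0 12 -10 -11 → sum -20
-11 0 12 -10 -11 -1 → sum -21
0 12 -10 -11 -1 -1 → sum -11
12 -10 -11 -1 -1 5 → sum -6
-10 -11 -1 -1 5 -9 → sum -27
-11 -1 -1 5 -9 -5 → sum -22
-1 -1 5 -9 -5 8 → sum -3
Least of these is -27.

-27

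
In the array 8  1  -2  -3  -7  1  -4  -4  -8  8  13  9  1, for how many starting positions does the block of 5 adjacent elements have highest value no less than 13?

3

[8, 1, -2, -3, -7] → max 8
[1, -2, -3, -7, 1] → max 1
[-2, -3, -7, 1, -4] → max 1
[-3, -7, 1, -4, -4] → max 1
[-7, 1, -4, -4, -8] → max 1
[1, -4, -4, -8, 8] → max 8
[-4, -4, -8, 8, 13] → max 13  ≥ 13 ✓
[-4, -8, 8, 13, 9] → max 13  ≥ 13 ✓
[-8, 8, 13, 9, 1] → max 13  ≥ 13 ✓
3 windows satisfy the condition.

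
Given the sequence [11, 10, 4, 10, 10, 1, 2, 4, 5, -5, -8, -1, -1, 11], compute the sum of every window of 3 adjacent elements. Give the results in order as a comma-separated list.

(11, 10, 4) → sum 25
(10, 4, 10) → sum 24
(4, 10, 10) → sum 24
(10, 10, 1) → sum 21
(10, 1, 2) → sum 13
(1, 2, 4) → sum 7
(2, 4, 5) → sum 11
(4, 5, -5) → sum 4
(5, -5, -8) → sum -8
(-5, -8, -1) → sum -14
(-8, -1, -1) → sum -10
(-1, -1, 11) → sum 9

25, 24, 24, 21, 13, 7, 11, 4, -8, -14, -10, 9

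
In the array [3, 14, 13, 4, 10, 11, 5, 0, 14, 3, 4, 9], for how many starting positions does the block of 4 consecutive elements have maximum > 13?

6

3 14 13 4 → max 14  > 13 ✓
14 13 4 10 → max 14  > 13 ✓
13 4 10 11 → max 13
4 10 11 5 → max 11
10 11 5 0 → max 11
11 5 0 14 → max 14  > 13 ✓
5 0 14 3 → max 14  > 13 ✓
0 14 3 4 → max 14  > 13 ✓
14 3 4 9 → max 14  > 13 ✓
6 windows satisfy the condition.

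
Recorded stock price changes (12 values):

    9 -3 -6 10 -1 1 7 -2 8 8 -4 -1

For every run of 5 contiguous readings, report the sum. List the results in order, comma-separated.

Sliding a size-5 window across the 12 values:
[9, -3, -6, 10, -1] → sum 9
[-3, -6, 10, -1, 1] → sum 1
[-6, 10, -1, 1, 7] → sum 11
[10, -1, 1, 7, -2] → sum 15
[-1, 1, 7, -2, 8] → sum 13
[1, 7, -2, 8, 8] → sum 22
[7, -2, 8, 8, -4] → sum 17
[-2, 8, 8, -4, -1] → sum 9

9, 1, 11, 15, 13, 22, 17, 9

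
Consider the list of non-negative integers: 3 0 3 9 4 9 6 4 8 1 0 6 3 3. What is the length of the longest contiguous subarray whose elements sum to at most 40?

→ 3: sum 3, len 1
→ 0: sum 3, len 2
→ 3: sum 6, len 3
→ 9: sum 15, len 4
→ 4: sum 19, len 5
→ 9: sum 28, len 6
→ 6: sum 34, len 7
→ 4: sum 38, len 8
→ 8 (dropped 3, 0, 3): sum 40, len 6
→ 1 (dropped 9): sum 32, len 6
→ 0: sum 32, len 7
→ 6: sum 38, len 8
→ 3 (dropped 4): sum 37, len 8
→ 3: sum 40, len 9
Longest length seen: 9.

9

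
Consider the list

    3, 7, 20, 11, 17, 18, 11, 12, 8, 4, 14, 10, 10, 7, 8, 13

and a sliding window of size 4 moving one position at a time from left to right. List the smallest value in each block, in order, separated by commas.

3, 7, 11, 11, 11, 8, 4, 4, 4, 4, 7, 7, 7

(3, 7, 20, 11) → min 3
(7, 20, 11, 17) → min 7
(20, 11, 17, 18) → min 11
(11, 17, 18, 11) → min 11
(17, 18, 11, 12) → min 11
(18, 11, 12, 8) → min 8
(11, 12, 8, 4) → min 4
(12, 8, 4, 14) → min 4
(8, 4, 14, 10) → min 4
(4, 14, 10, 10) → min 4
(14, 10, 10, 7) → min 7
(10, 10, 7, 8) → min 7
(10, 7, 8, 13) → min 7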